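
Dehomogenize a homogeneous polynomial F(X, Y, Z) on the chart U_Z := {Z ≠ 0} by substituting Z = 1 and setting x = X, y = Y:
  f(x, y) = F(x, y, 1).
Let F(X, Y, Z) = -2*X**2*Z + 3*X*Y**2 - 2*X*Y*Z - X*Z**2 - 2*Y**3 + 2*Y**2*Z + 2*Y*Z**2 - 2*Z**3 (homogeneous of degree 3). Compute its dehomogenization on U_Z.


f(x, y) = -2*x**2 + 3*x*y**2 - 2*x*y - x - 2*y**3 + 2*y**2 + 2*y - 2

On U_Z we set Z = 1. Each monomial c·X^i·Y^j·Z^k in F becomes c·x^i·y^j·1^k = c·x^i·y^j.
Substituting Z = 1: F(X, Y, 1) = -2*x**2 + 3*x*y**2 - 2*x*y - x - 2*y**3 + 2*y**2 + 2*y - 2.
Note: deg(f) ≤ deg(F) = 3; strict inequality happens when F is divisible by Z (lost terms).


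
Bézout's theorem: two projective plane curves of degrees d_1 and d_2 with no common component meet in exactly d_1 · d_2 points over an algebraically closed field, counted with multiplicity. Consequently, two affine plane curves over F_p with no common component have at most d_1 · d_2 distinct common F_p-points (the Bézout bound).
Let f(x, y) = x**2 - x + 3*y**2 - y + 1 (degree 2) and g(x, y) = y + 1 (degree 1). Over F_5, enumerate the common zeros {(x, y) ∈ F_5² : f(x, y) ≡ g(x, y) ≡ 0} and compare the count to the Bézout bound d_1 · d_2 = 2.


Common zeros: {(0, 4), (1, 4)}; count = 2; Bézout bound = 2.

deg(f) = 2, deg(g) = 1, so Bézout bound = 2.
Scan x ∈ F_5. For each x, list the y ∈ F_5 with f(x, y) ≡ 0 and those with g(x, y) ≡ 0 (mod 5); the common zeros in that column are the intersection.
  x = 0: f ≡ 0 at y ∈ {3, 4}; g ≡ 0 at y ∈ {4}; common: {4}.
  x = 1: f ≡ 0 at y ∈ {3, 4}; g ≡ 0 at y ∈ {4}; common: {4}.
  x = 2: f ≡ 0 at y ∈ {1}; g ≡ 0 at y ∈ {4}; common: ∅.
  x = 3: f ≡ 0 at y ∈ ∅; g ≡ 0 at y ∈ {4}; common: ∅.
  x = 4: f ≡ 0 at y ∈ {1}; g ≡ 0 at y ∈ {4}; common: ∅.
Collecting: common zeros = {(0, 4), (1, 4)}, so the count is 2.
Comparison with the Bézout bound: 2 ≤ 2 = deg(f)·deg(g), as expected for curves with no common component (the bound is attained).


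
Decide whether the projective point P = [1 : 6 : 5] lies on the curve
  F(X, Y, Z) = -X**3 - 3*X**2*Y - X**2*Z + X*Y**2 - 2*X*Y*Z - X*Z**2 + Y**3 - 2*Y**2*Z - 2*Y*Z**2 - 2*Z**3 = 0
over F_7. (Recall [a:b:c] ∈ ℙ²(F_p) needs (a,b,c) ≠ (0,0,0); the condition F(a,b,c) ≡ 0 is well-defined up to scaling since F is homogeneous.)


F(1,6,5) ≡ 3 (mod 7); P is NOT on the curve.

Evaluate F(1, 6, 5) term-by-term (mod 7).
  -X**3 ↦ -1·1·1·1 = -1
  -3*X**2*Y ↦ -3·1·6·1 = -18
  -X**2*Z ↦ -1·1·1·5 = -5
  X*Y**2 ↦ 1·1·36·1 = 36
  -2*X*Y*Z ↦ -2·1·6·5 = -60
  -X*Z**2 ↦ -1·1·1·25 = -25
  Y**3 ↦ 1·1·216·1 = 216
  -2*Y**2*Z ↦ -2·1·36·5 = -360
  -2*Y*Z**2 ↦ -2·1·6·25 = -300
  -2*Z**3 ↦ -2·1·1·125 = -250
Sum: F(1, 6, 5) = (-1) + (-18) + (-5) + (36) + (-60) + (-25) + (216) + (-360) + (-300) + (-250) = -767.
Reducing mod 7: -767 ≡ 3 (mod 7).
Since F(a, b, c) ≡ 3 ≠ 0 (mod 7), P does NOT lie on the curve.


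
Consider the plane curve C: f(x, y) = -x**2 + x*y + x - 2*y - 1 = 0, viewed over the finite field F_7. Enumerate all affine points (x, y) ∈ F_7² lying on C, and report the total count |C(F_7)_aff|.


Affine F_7-points: {(0, 3), (1, 6), (3, 0), (4, 3), (5, 0), (6, 6)}; count = 6.

For each of the 49 pairs (x, y) ∈ F_7², evaluate f(x, y) mod 7. Record the zeros.
  x = 0: [0↦6, 1↦4, 2↦2, 3↦0, 4↦5, 5↦3, 6↦1]  zeros at y ∈ {3}
  x = 1: [0↦6, 1↦5, 2↦4, 3↦3, 4↦2, 5↦1, 6↦0]  zeros at y ∈ {6}
  x = 2: [0↦4, 1↦4, 2↦4, 3↦4, 4↦4, 5↦4, 6↦4]  zeros at y ∈ ∅
  x = 3: [0↦0, 1↦1, 2↦2, 3↦3, 4↦4, 5↦5, 6↦6]  zeros at y ∈ {0}
  x = 4: [0↦1, 1↦3, 2↦5, 3↦0, 4↦2, 5↦4, 6↦6]  zeros at y ∈ {3}
  x = 5: [0↦0, 1↦3, 2↦6, 3↦2, 4↦5, 5↦1, 6↦4]  zeros at y ∈ {0}
  x = 6: [0↦4, 1↦1, 2↦5, 3↦2, 4↦6, 5↦3, 6↦0]  zeros at y ∈ {6}
Collecting zeros: affine points = {(0, 3), (1, 6), (3, 0), (4, 3), (5, 0), (6, 6)}.
Total count |C(F_7)_aff| = 6.


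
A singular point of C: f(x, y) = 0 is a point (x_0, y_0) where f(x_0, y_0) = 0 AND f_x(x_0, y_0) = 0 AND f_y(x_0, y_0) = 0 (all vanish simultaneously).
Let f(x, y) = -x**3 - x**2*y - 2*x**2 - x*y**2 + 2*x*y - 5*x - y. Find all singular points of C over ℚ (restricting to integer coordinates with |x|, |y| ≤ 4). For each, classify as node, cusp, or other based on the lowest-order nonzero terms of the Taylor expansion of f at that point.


Singular points: {(-1, 2)}; classification: node.

Compute partial derivatives:
  f_x = -3*x**2 - 2*x*y - 4*x - y**2 + 2*y - 5.
  f_y = -x**2 - 2*x*y + 2*x - 1.
Scan x_0 ∈ {−4, ..., 4}. For each x_0, f_y(x_0, y) is a polynomial in y; find its integer roots y ∈ {−4, ..., 4}, then test f_x and f at those candidates.
  x = -4: f_y(-4, y) = 8*y - 25; no integer root y with |y| ≤ 4.
  x = -3: f_y(-3, y) = 6*y - 16; no integer root y with |y| ≤ 4.
  x = -2: f_y(-2, y) = 4*y - 9; no integer root y with |y| ≤ 4.
  x = -1: f_y(-1, y) = 2*y - 4; vanishes at y ∈ {2}. (-1, 2): f_x = 0, f = 0 — SINGULAR.
  x = 0: f_y(0, y) = -1; no integer root y with |y| ≤ 4.
  x = 1: f_y(1, y) = -2*y; vanishes at y ∈ {0}. (1, 0): f_x = -12 ≠ 0.
  x = 2: f_y(2, y) = -4*y - 1; no integer root y with |y| ≤ 4.
  x = 3: f_y(3, y) = -6*y - 4; no integer root y with |y| ≤ 4.
  x = 4: f_y(4, y) = -8*y - 9; no integer root y with |y| ≤ 4.
Only singular point on the grid: (-1, 2).
Classify: substitute x = -1 + u, y = 2 + v and expand: f = -u**3 - u**2*v - u**2 - u*v**2 + v**2.
No constant or linear terms (consistent with a singular point). Quadratic part: -u**2 + v**2. Cubic part: -u**3 - u**2*v - u*v**2.
The quadratic part v**2 - u**2 = (v − u)(v + u) splits into two distinct linear factors, so there are two distinct tangent lines y − 2 = ±(x − -1) — this is a node (ordinary double point).
Classification: node.


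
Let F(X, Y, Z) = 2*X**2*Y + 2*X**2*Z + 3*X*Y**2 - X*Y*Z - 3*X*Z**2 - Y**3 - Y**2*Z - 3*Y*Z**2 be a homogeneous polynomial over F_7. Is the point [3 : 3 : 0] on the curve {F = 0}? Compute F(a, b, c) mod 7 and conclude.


F(3,3,0) ≡ 3 (mod 7); P is NOT on the curve.

Evaluate F(3, 3, 0) term-by-term (mod 7).
  2*X**2*Y ↦ 2·9·3·1 = 54
  2*X**2*Z ↦ 2·9·1·0 = 0
  3*X*Y**2 ↦ 3·3·9·1 = 81
  -X*Y*Z ↦ -1·3·3·0 = 0
  -3*X*Z**2 ↦ -3·3·1·0 = 0
  -Y**3 ↦ -1·1·27·1 = -27
  -Y**2*Z ↦ -1·1·9·0 = 0
  -3*Y*Z**2 ↦ -3·1·3·0 = 0
Sum: F(3, 3, 0) = (54) + (0) + (81) + (0) + (0) + (-27) + (0) + (0) = 108.
Reducing mod 7: 108 ≡ 3 (mod 7).
Since F(a, b, c) ≡ 3 ≠ 0 (mod 7), P does NOT lie on the curve.


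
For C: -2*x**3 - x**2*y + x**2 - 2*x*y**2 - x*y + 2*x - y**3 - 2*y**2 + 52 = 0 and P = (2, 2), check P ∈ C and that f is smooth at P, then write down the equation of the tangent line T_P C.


Tangent line at P: -36*x - 42*y + 156 = 0.

Step 1: f(2, 2) = 0, so P lies on C.
Step 2: partial derivatives
  f_x(x, y) = -6*x**2 - 2*x*y + 2*x - 2*y**2 - y + 2, f_y(x, y) = -x**2 - 4*x*y - x - 3*y**2 - 4*y.
  f_x(P) = -36, f_y(P) = -42 (gradient nonzero, so P is smooth).
Step 3: tangent line at P: -36·(x − 2) + -42·(y − 2) = 0.
Expanding: -36*x - 42*y + 156 = 0.


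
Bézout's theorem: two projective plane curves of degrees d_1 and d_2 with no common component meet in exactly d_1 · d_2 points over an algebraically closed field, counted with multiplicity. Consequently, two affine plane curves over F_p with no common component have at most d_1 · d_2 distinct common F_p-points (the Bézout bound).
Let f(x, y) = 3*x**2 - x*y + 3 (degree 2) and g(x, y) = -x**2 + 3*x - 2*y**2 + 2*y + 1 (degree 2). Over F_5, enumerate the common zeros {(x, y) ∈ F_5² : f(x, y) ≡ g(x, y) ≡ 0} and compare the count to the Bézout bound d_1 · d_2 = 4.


Common zeros: ∅; count = 0; Bézout bound = 4.

deg(f) = 2, deg(g) = 2, so Bézout bound = 4.
Scan x ∈ F_5. For each x, list the y ∈ F_5 with f(x, y) ≡ 0 and those with g(x, y) ≡ 0 (mod 5); the common zeros in that column are the intersection.
  x = 0: f ≡ 0 at y ∈ ∅; g ≡ 0 at y ∈ ∅; common: ∅.
  x = 1: f ≡ 0 at y ∈ {1}; g ≡ 0 at y ∈ ∅; common: ∅.
  x = 2: f ≡ 0 at y ∈ {0}; g ≡ 0 at y ∈ ∅; common: ∅.
  x = 3: f ≡ 0 at y ∈ {0}; g ≡ 0 at y ∈ ∅; common: ∅.
  x = 4: f ≡ 0 at y ∈ {4}; g ≡ 0 at y ∈ {3}; common: ∅.
Collecting: common zeros = ∅, so the count is 0.
Comparison with the Bézout bound: 0 ≤ 4 = deg(f)·deg(g), as expected for curves with no common component (the affine F_5-count falls short of the bound because intersections may lie at infinity, over extension fields, or carry multiplicity).


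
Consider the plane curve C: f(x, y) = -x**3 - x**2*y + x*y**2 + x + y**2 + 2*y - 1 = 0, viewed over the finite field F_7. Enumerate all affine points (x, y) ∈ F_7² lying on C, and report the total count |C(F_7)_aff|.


Affine F_7-points: {(0, 2), (0, 3), (1, 4), (1, 6), (2, 0), (2, 3), (3, 1), (3, 6), (4, 1), (4, 6), (6, 1)}; count = 11.

For each of the 49 pairs (x, y) ∈ F_7², evaluate f(x, y) mod 7. Record the zeros.
  x = 0: [0↦6, 1↦2, 2↦0, 3↦0, 4↦2, 5↦6, 6↦5]  zeros at y ∈ {2, 3}
  x = 1: [0↦6, 1↦2, 2↦2, 3↦6, 4↦0, 5↦5, 6↦0]  zeros at y ∈ {4, 6}
  x = 2: [0↦0, 1↦1, 2↦1, 3↦0, 4↦5, 5↦2, 6↦5]  zeros at y ∈ {0, 3}
  x = 3: [0↦3, 1↦0, 2↦5, 3↦4, 4↦4, 5↦5, 6↦0]  zeros at y ∈ {1, 6}
  x = 4: [0↦2, 1↦0, 2↦1, 3↦5, 4↦5, 5↦1, 6↦0]  zeros at y ∈ {1, 6}
  x = 5: [0↦5, 1↦2, 2↦4, 3↦4, 4↦2, 5↦5, 6↦6]  zeros at y ∈ ∅
  x = 6: [0↦6, 1↦0, 2↦1, 3↦2, 4↦3, 5↦4, 6↦5]  zeros at y ∈ {1}
Collecting zeros: affine points = {(0, 2), (0, 3), (1, 4), (1, 6), (2, 0), (2, 3), (3, 1), (3, 6), (4, 1), (4, 6), (6, 1)}.
Total count |C(F_7)_aff| = 11.


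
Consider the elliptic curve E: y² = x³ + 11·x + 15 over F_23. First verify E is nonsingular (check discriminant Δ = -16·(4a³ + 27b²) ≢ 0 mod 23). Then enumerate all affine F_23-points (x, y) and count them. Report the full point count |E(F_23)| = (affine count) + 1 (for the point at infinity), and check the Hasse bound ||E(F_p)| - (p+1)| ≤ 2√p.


Affine points = {(1, 2), (1, 21), (3, 11), (3, 12), (4, 10), (4, 13), (11, 8), (11, 15), (12, 9), (12, 14), (13, 3), (13, 20), (15, 6), (15, 17), (16, 3), (16, 20), (17, 3), (17, 20), (20, 1), (20, 22), (21, 10), (21, 13), (22, 7), (22, 16)}; affine count = 24; |E(F_23)| = 25.

Discriminant check: Δ ∝ 4a³ + 27b² = 4·11³ + 27·15² = 4·1331 + 27·225 ≡ 14 (mod 23). Nonzero ⇒ E is nonsingular.
For each x ∈ F_23, compute rhs = x³ + 11·x + 15 mod 23, then count y ∈ F_23 with y² ≡ rhs.
  x = 0: rhs = 15, matching y values: none (0 points).
  x = 1: rhs = 4, matching y values: 2, 21 (2 points).
  x = 2: rhs = 22, matching y values: none (0 points).
  x = 3: rhs = 6, matching y values: 11, 12 (2 points).
  x = 4: rhs = 8, matching y values: 10, 13 (2 points).
  x = 5: rhs = 11, matching y values: none (0 points).
  x = 6: rhs = 21, matching y values: none (0 points).
  x = 7: rhs = 21, matching y values: none (0 points).
  x = 8: rhs = 17, matching y values: none (0 points).
  x = 9: rhs = 15, matching y values: none (0 points).
  x = 10: rhs = 21, matching y values: none (0 points).
  x = 11: rhs = 18, matching y values: 8, 15 (2 points).
  x = 12: rhs = 12, matching y values: 9, 14 (2 points).
  x = 13: rhs = 9, matching y values: 3, 20 (2 points).
  x = 14: rhs = 15, matching y values: none (0 points).
  x = 15: rhs = 13, matching y values: 6, 17 (2 points).
  x = 16: rhs = 9, matching y values: 3, 20 (2 points).
  x = 17: rhs = 9, matching y values: 3, 20 (2 points).
  x = 18: rhs = 19, matching y values: none (0 points).
  x = 19: rhs = 22, matching y values: none (0 points).
  x = 20: rhs = 1, matching y values: 1, 22 (2 points).
  x = 21: rhs = 8, matching y values: 10, 13 (2 points).
  x = 22: rhs = 3, matching y values: 7, 16 (2 points).
Total affine count: 24.
Full point count |E(F_23)| = 24 + 1 = 25.
Hasse bound: |25 − (23+1)| = |1| = 1 ≤ 2√23 ≈ 9.5917 ✓.


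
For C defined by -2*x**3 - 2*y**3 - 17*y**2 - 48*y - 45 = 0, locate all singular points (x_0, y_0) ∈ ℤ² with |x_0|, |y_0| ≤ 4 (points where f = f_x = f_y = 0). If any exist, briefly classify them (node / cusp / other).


Singular points: {(0, -3)}; classification: cusp.

Compute partial derivatives:
  f_x = -6*x**2.
  f_y = -6*y**2 - 34*y - 48.
Scan x_0 ∈ {−4, ..., 4}. For each x_0, f_y(x_0, y) is a polynomial in y; find its integer roots y ∈ {−4, ..., 4}, then test f_x and f at those candidates.
  x = -4: f_y(-4, y) = -6*y**2 - 34*y - 48; vanishes at y ∈ {-3}. (-4, -3): f_x = -96 ≠ 0.
  x = -3: f_y(-3, y) = -6*y**2 - 34*y - 48; vanishes at y ∈ {-3}. (-3, -3): f_x = -54 ≠ 0.
  x = -2: f_y(-2, y) = -6*y**2 - 34*y - 48; vanishes at y ∈ {-3}. (-2, -3): f_x = -24 ≠ 0.
  x = -1: f_y(-1, y) = -6*y**2 - 34*y - 48; vanishes at y ∈ {-3}. (-1, -3): f_x = -6 ≠ 0.
  x = 0: f_y(0, y) = -6*y**2 - 34*y - 48; vanishes at y ∈ {-3}. (0, -3): f_x = 0, f = 0 — SINGULAR.
  x = 1: f_y(1, y) = -6*y**2 - 34*y - 48; vanishes at y ∈ {-3}. (1, -3): f_x = -6 ≠ 0.
  x = 2: f_y(2, y) = -6*y**2 - 34*y - 48; vanishes at y ∈ {-3}. (2, -3): f_x = -24 ≠ 0.
  x = 3: f_y(3, y) = -6*y**2 - 34*y - 48; vanishes at y ∈ {-3}. (3, -3): f_x = -54 ≠ 0.
  x = 4: f_y(4, y) = -6*y**2 - 34*y - 48; vanishes at y ∈ {-3}. (4, -3): f_x = -96 ≠ 0.
Only singular point on the grid: (0, -3).
Classify: substitute x = 0 + u, y = -3 + v and expand: f = -2*u**3 - 2*v**3 + v**2.
No constant or linear terms (consistent with a singular point). Quadratic part: v**2. Cubic part: -2*u**3 - 2*v**3.
The quadratic part v**2 is a perfect square, so there is a single (double) tangent line v = 0, i.e. y = -3. Restricting the cubic part to that line (v = 0) leaves -2*u**3 ≠ 0, so f is not divisible by v and the branch is v² ≈ 2*u**3 to lowest order — this is a cusp.
Classification: cusp.


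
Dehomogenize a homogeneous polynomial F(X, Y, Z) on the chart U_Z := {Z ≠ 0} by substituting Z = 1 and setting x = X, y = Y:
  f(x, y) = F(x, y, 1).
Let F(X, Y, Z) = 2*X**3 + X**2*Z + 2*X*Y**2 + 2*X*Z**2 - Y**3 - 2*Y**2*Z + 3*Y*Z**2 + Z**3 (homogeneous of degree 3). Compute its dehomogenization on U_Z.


f(x, y) = 2*x**3 + x**2 + 2*x*y**2 + 2*x - y**3 - 2*y**2 + 3*y + 1

On U_Z we set Z = 1. Each monomial c·X^i·Y^j·Z^k in F becomes c·x^i·y^j·1^k = c·x^i·y^j.
Substituting Z = 1: F(X, Y, 1) = 2*x**3 + x**2 + 2*x*y**2 + 2*x - y**3 - 2*y**2 + 3*y + 1.
Note: deg(f) ≤ deg(F) = 3; strict inequality happens when F is divisible by Z (lost terms).


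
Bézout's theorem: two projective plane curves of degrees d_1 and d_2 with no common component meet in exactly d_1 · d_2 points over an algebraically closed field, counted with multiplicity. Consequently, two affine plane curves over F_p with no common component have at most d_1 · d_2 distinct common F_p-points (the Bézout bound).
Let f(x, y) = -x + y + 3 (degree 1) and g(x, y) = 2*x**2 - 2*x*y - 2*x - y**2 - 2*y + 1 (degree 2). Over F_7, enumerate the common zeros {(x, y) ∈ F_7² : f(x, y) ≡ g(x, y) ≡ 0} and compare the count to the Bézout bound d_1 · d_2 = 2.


Common zeros: {(4, 1)}; count = 1; Bézout bound = 2.

deg(f) = 1, deg(g) = 2, so Bézout bound = 2.
Scan x ∈ F_7. For each x, list the y ∈ F_7 with f(x, y) ≡ 0 and those with g(x, y) ≡ 0 (mod 7); the common zeros in that column are the intersection.
  x = 0: f ≡ 0 at y ∈ {4}; g ≡ 0 at y ∈ {2, 3}; common: ∅.
  x = 1: f ≡ 0 at y ∈ {5}; g ≡ 0 at y ∈ ∅; common: ∅.
  x = 2: f ≡ 0 at y ∈ {6}; g ≡ 0 at y ∈ {4}; common: ∅.
  x = 3: f ≡ 0 at y ∈ {0}; g ≡ 0 at y ∈ {2, 4}; common: ∅.
  x = 4: f ≡ 0 at y ∈ {1}; g ≡ 0 at y ∈ {1, 3}; common: {1}.
  x = 5: f ≡ 0 at y ∈ {2}; g ≡ 0 at y ∈ {1}; common: ∅.
  x = 6: f ≡ 0 at y ∈ {3}; g ≡ 0 at y ∈ ∅; common: ∅.
Collecting: common zeros = {(4, 1)}, so the count is 1.
Comparison with the Bézout bound: 1 ≤ 2 = deg(f)·deg(g), as expected for curves with no common component (the affine F_7-count falls short of the bound because intersections may lie at infinity, over extension fields, or carry multiplicity).


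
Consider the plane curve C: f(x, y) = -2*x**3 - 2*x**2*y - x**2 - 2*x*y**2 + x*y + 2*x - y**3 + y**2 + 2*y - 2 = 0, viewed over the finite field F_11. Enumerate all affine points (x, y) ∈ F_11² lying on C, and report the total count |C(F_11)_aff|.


Affine F_11-points: {(0, 1), (3, 5), (4, 4), (5, 9), (6, 2), (9, 3)}; count = 6.

For each of the 121 pairs (x, y) ∈ F_11², evaluate f(x, y) mod 11. Record the zeros.
  x = 0: [0↦9, 1↦0, 2↦9, 3↦8, 4↦2, 5↦7, 6↦6, 7↦4, 8↦6, 9↦6, 10↦9]  zeros at y ∈ {1}
  x = 1: [0↦8, 1↦7, 2↦9, 3↦8, 4↦9, 5↦6, 6↦4, 7↦8, 8↦1, 9↦10, 10↦7]  zeros at y ∈ ∅
  x = 2: [0↦4, 1↦7, 2↦9, 3↦4, 4↦8, 5↦4, 6↦8, 7↦3, 8↦5, 9↦8, 10↦6]  zeros at y ∈ ∅
  x = 3: [0↦7, 1↦10, 2↦8, 3↦6, 4↦9, 5↦0, 6↦6, 7↦10, 8↦6, 9↦10, 10↦5]  zeros at y ∈ {5}
  x = 4: [0↦5, 1↦4, 2↦5, 3↦2, 4↦0, 5↦4, 6↦8, 7↦6, 8↦3, 9↦4, 10↦3]  zeros at y ∈ {4}
  x = 5: [0↦8, 1↦10, 2↦10, 3↦2, 4↦2, 5↦4, 6↦2, 7↦1, 8↦6, 9↦0, 10↦10]  zeros at y ∈ {9}
  x = 6: [0↦4, 1↦5, 2↦0, 3↦5, 4↦3, 5↦10, 6↦9, 7↦5, 8↦3, 9↦8, 10↦3]  zeros at y ∈ {2}
  x = 7: [0↦3, 1↦10, 2↦7, 3↦10, 4↦2, 5↦10, 6↦6, 7↦6, 8↦4, 9↦5, 10↦3]  zeros at y ∈ ∅
  x = 8: [0↦4, 1↦2, 2↦8, 3↦5, 4↦9, 5↦3, 6↦3, 7↦3, 8↦8, 9↦1, 10↦9]  zeros at y ∈ ∅
  x = 9: [0↦6, 1↦2, 2↦2, 3↦0, 4↦1, 5↦10, 6↦10, 7↦6, 8↦3, 9↦6, 10↦9]  zeros at y ∈ {3}
  x = 10: [0↦8, 1↦9, 2↦10, 3↦5, 4↦10, 5↦8, 6↦4, 7↦3, 8↦10, 9↦8, 10↦2]  zeros at y ∈ ∅
Collecting zeros: affine points = {(0, 1), (3, 5), (4, 4), (5, 9), (6, 2), (9, 3)}.
Total count |C(F_11)_aff| = 6.


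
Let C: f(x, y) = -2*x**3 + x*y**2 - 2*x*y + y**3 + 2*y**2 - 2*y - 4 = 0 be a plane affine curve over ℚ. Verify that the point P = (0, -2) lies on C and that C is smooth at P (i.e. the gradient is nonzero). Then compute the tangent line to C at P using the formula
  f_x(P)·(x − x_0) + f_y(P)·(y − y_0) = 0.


Tangent line at P: 8*x + 2*y + 4 = 0.

Step 1: f(0, -2) = 0, so P lies on C.
Step 2: partial derivatives
  f_x(x, y) = -6*x**2 + y**2 - 2*y, f_y(x, y) = 2*x*y - 2*x + 3*y**2 + 4*y - 2.
  f_x(P) = 8, f_y(P) = 2 (gradient nonzero, so P is smooth).
Step 3: tangent line at P: 8·(x − 0) + 2·(y − -2) = 0.
Expanding: 8*x + 2*y + 4 = 0.


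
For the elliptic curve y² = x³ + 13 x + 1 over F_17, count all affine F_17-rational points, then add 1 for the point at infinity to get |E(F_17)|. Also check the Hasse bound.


Affine points = {(0, 1), (0, 16), (1, 7), (1, 10), (2, 1), (2, 16), (3, 4), (3, 13), (4, 7), (4, 10), (5, 2), (5, 15), (10, 3), (10, 14), (11, 8), (11, 9), (12, 7), (12, 10), (13, 2), (13, 15), (15, 1), (15, 16), (16, 2), (16, 15)}; affine count = 24; |E(F_17)| = 25.

Discriminant check: Δ ∝ 4a³ + 27b² = 4·13³ + 27·1² = 4·2197 + 27·1 ≡ 9 (mod 17). Nonzero ⇒ E is nonsingular.
For each x ∈ F_17, compute rhs = x³ + 13·x + 1 mod 17, then count y ∈ F_17 with y² ≡ rhs.
  x = 0: rhs = 1, matching y values: 1, 16 (2 points).
  x = 1: rhs = 15, matching y values: 7, 10 (2 points).
  x = 2: rhs = 1, matching y values: 1, 16 (2 points).
  x = 3: rhs = 16, matching y values: 4, 13 (2 points).
  x = 4: rhs = 15, matching y values: 7, 10 (2 points).
  x = 5: rhs = 4, matching y values: 2, 15 (2 points).
  x = 6: rhs = 6, matching y values: none (0 points).
  x = 7: rhs = 10, matching y values: none (0 points).
  x = 8: rhs = 5, matching y values: none (0 points).
  x = 9: rhs = 14, matching y values: none (0 points).
  x = 10: rhs = 9, matching y values: 3, 14 (2 points).
  x = 11: rhs = 13, matching y values: 8, 9 (2 points).
  x = 12: rhs = 15, matching y values: 7, 10 (2 points).
  x = 13: rhs = 4, matching y values: 2, 15 (2 points).
  x = 14: rhs = 3, matching y values: none (0 points).
  x = 15: rhs = 1, matching y values: 1, 16 (2 points).
  x = 16: rhs = 4, matching y values: 2, 15 (2 points).
Total affine count: 24.
Full point count |E(F_17)| = 24 + 1 = 25.
Hasse bound: |25 − (17+1)| = |7| = 7 ≤ 2√17 ≈ 8.2462 ✓.


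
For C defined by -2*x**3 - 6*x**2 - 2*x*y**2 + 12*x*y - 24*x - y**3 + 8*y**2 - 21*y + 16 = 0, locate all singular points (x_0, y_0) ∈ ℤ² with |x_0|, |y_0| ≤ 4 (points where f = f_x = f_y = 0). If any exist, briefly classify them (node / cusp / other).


Singular points: {(-1, 3)}; classification: cusp.

Compute partial derivatives:
  f_x = -6*x**2 - 12*x - 2*y**2 + 12*y - 24.
  f_y = -4*x*y + 12*x - 3*y**2 + 16*y - 21.
Scan x_0 ∈ {−4, ..., 4}. For each x_0, f_y(x_0, y) is a polynomial in y; find its integer roots y ∈ {−4, ..., 4}, then test f_x and f at those candidates.
  x = -4: f_y(-4, y) = -3*y**2 + 32*y - 69; vanishes at y ∈ {3}. (-4, 3): f_x = -54 ≠ 0.
  x = -3: f_y(-3, y) = -3*y**2 + 28*y - 57; vanishes at y ∈ {3}. (-3, 3): f_x = -24 ≠ 0.
  x = -2: f_y(-2, y) = -3*y**2 + 24*y - 45; vanishes at y ∈ {3}. (-2, 3): f_x = -6 ≠ 0.
  x = -1: f_y(-1, y) = -3*y**2 + 20*y - 33; vanishes at y ∈ {3}. (-1, 3): f_x = 0, f = 0 — SINGULAR.
  x = 0: f_y(0, y) = -3*y**2 + 16*y - 21; vanishes at y ∈ {3}. (0, 3): f_x = -6 ≠ 0.
  x = 1: f_y(1, y) = -3*y**2 + 12*y - 9; vanishes at y ∈ {1, 3}. (1, 1): f_x = -32 ≠ 0; (1, 3): f_x = -24 ≠ 0.
  x = 2: f_y(2, y) = -3*y**2 + 8*y + 3; vanishes at y ∈ {3}. (2, 3): f_x = -54 ≠ 0.
  x = 3: f_y(3, y) = -3*y**2 + 4*y + 15; vanishes at y ∈ {3}. (3, 3): f_x = -96 ≠ 0.
  x = 4: f_y(4, y) = 27 - 3*y**2; vanishes at y ∈ {-3, 3}. (4, -3): f_x = -222 ≠ 0; (4, 3): f_x = -150 ≠ 0.
Only singular point on the grid: (-1, 3).
Classify: substitute x = -1 + u, y = 3 + v and expand: f = -2*u**3 - 2*u*v**2 - v**3 + v**2.
No constant or linear terms (consistent with a singular point). Quadratic part: v**2. Cubic part: -2*u**3 - 2*u*v**2 - v**3.
The quadratic part v**2 is a perfect square, so there is a single (double) tangent line v = 0, i.e. y = 3. Restricting the cubic part to that line (v = 0) leaves -2*u**3 ≠ 0, so f is not divisible by v and the branch is v² ≈ 2*u**3 to lowest order — this is a cusp.
Classification: cusp.


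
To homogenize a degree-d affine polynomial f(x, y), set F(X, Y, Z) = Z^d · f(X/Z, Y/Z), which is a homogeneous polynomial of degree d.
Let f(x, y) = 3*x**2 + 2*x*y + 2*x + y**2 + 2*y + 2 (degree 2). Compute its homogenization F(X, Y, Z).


F(X, Y, Z) = 3*X**2 + 2*X*Y + 2*X*Z + Y**2 + 2*Y*Z + 2*Z**2

deg(f) = 2.
Substitute x = X/Z, y = Y/Z into f, then multiply by Z^2.
  monomial 3·x^2·y^0 ↦ 3·X^2·Y^0·Z^0.
  monomial 2·x^1·y^1 ↦ 2·X^1·Y^1·Z^0.
  monomial 2·x^1·y^0 ↦ 2·X^1·Y^0·Z^1.
  monomial 1·x^0·y^2 ↦ 1·X^0·Y^2·Z^0.
  monomial 2·x^0·y^1 ↦ 2·X^0·Y^1·Z^1.
  monomial 2·x^0·y^0 ↦ 2·X^0·Y^0·Z^2.
Collecting: F(X, Y, Z) = 3*X**2 + 2*X*Y + 2*X*Z + Y**2 + 2*Y*Z + 2*Z**2.


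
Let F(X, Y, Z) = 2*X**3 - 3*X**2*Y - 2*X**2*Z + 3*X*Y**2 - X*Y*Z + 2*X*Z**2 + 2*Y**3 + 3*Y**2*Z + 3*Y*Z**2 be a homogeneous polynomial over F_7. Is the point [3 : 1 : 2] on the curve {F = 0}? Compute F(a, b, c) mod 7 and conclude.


F(3,1,2) ≡ 3 (mod 7); P is NOT on the curve.

Evaluate F(3, 1, 2) term-by-term (mod 7).
  2*X**3 ↦ 2·27·1·1 = 54
  -3*X**2*Y ↦ -3·9·1·1 = -27
  -2*X**2*Z ↦ -2·9·1·2 = -36
  3*X*Y**2 ↦ 3·3·1·1 = 9
  -X*Y*Z ↦ -1·3·1·2 = -6
  2*X*Z**2 ↦ 2·3·1·4 = 24
  2*Y**3 ↦ 2·1·1·1 = 2
  3*Y**2*Z ↦ 3·1·1·2 = 6
  3*Y*Z**2 ↦ 3·1·1·4 = 12
Sum: F(3, 1, 2) = (54) + (-27) + (-36) + (9) + (-6) + (24) + (2) + (6) + (12) = 38.
Reducing mod 7: 38 ≡ 3 (mod 7).
Since F(a, b, c) ≡ 3 ≠ 0 (mod 7), P does NOT lie on the curve.


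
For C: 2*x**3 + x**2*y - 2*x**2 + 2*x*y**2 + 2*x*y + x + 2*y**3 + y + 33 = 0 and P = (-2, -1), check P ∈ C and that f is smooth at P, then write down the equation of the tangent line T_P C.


Tangent line at P: 37*x + 15*y + 89 = 0.

Step 1: f(-2, -1) = 0, so P lies on C.
Step 2: partial derivatives
  f_x(x, y) = 6*x**2 + 2*x*y - 4*x + 2*y**2 + 2*y + 1, f_y(x, y) = x**2 + 4*x*y + 2*x + 6*y**2 + 1.
  f_x(P) = 37, f_y(P) = 15 (gradient nonzero, so P is smooth).
Step 3: tangent line at P: 37·(x − -2) + 15·(y − -1) = 0.
Expanding: 37*x + 15*y + 89 = 0.


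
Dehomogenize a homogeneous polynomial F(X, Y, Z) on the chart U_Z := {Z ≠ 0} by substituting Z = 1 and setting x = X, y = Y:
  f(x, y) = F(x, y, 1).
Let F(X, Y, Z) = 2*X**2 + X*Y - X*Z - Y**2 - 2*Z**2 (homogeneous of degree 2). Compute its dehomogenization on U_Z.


f(x, y) = 2*x**2 + x*y - x - y**2 - 2

On U_Z we set Z = 1. Each monomial c·X^i·Y^j·Z^k in F becomes c·x^i·y^j·1^k = c·x^i·y^j.
Substituting Z = 1: F(X, Y, 1) = 2*x**2 + x*y - x - y**2 - 2.
Note: deg(f) ≤ deg(F) = 2; strict inequality happens when F is divisible by Z (lost terms).


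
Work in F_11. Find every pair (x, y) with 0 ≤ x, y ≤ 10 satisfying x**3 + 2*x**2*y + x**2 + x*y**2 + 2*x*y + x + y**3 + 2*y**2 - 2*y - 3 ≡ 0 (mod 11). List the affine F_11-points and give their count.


Affine F_11-points: {(0, 10), (1, 0), (1, 9), (1, 10), (2, 0), (2, 2), (2, 5), (3, 5), (5, 6), (6, 5), (7, 0), (7, 2), (8, 2), (10, 7)}; count = 14.

For each of the 121 pairs (x, y) ∈ F_11², evaluate f(x, y) mod 11. Record the zeros.
  x = 0: [0↦8, 1↦9, 2↦9, 3↦3, 4↦8, 5↦8, 6↦9, 7↦6, 8↦5, 9↦1, 10↦0]  zeros at y ∈ {10}
  x = 1: [0↦0, 1↦6, 2↦2, 3↦5, 4↦10, 5↦1, 6↦6, 7↦9, 8↦5, 9↦0, 10↦0]  zeros at y ∈ {0, 9, 10}
  x = 2: [0↦0, 1↦4, 2↦0, 3↦5, 4↦3, 5↦0, 6↦2, 7↦4, 8↦1, 9↦10, 10↦4]  zeros at y ∈ {0, 2, 5}
  x = 3: [0↦3, 1↦9, 2↦9, 3↦9, 4↦4, 5↦0, 6↦3, 7↦8, 8↦10, 9↦4, 10↦7]  zeros at y ∈ {5}
  x = 4: [0↦4, 1↦5, 2↦2, 3↦1, 4↦8, 5↦7, 6↦4, 7↦5, 8↦5, 9↦10, 10↦4]  zeros at y ∈ ∅
  x = 5: [0↦9, 1↦9, 2↦7, 3↦9, 4↦10, 5↦5, 6↦0, 7↦1, 8↦3, 9↦1, 10↦1]  zeros at y ∈ {6}
  x = 6: [0↦2, 1↦5, 2↦8, 3↦6, 4↦5, 5↦0, 6↦8, 7↦2, 8↦10, 9↦5, 10↦4]  zeros at y ∈ {5}
  x = 7: [0↦0, 1↦10, 2↦0, 3↦9, 4↦10, 5↦9, 6↦1, 7↦3, 8↦10, 9↦6, 10↦8]  zeros at y ∈ {0, 2}
  x = 8: [0↦9, 1↦8, 2↦0, 3↦2, 4↦9, 5↦5, 6↦7, 7↦10, 8↦9, 9↦10, 10↦8]  zeros at y ∈ {2}
  x = 9: [0↦2, 1↦5, 2↦3, 3↦2, 4↦8, 5↦5, 6↦10, 7↦7, 8↦2, 9↦1, 10↦10]  zeros at y ∈ ∅
  x = 10: [0↦7, 1↦7, 2↦4, 3↦4, 4↦2, 5↦4, 6↦5, 7↦0, 8↦6, 9↦7, 10↦9]  zeros at y ∈ {7}
Collecting zeros: affine points = {(0, 10), (1, 0), (1, 9), (1, 10), (2, 0), (2, 2), (2, 5), (3, 5), (5, 6), (6, 5), (7, 0), (7, 2), (8, 2), (10, 7)}.
Total count |C(F_11)_aff| = 14.


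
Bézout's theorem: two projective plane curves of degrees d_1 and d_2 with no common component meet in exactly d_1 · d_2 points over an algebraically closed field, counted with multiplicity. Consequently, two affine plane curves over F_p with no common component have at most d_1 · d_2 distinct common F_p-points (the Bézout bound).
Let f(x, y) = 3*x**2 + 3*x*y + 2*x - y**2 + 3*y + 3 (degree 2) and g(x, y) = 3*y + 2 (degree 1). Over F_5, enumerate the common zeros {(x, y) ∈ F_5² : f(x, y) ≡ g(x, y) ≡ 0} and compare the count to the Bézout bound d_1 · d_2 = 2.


Common zeros: {(0, 1)}; count = 1; Bézout bound = 2.

deg(f) = 2, deg(g) = 1, so Bézout bound = 2.
Scan x ∈ F_5. For each x, list the y ∈ F_5 with f(x, y) ≡ 0 and those with g(x, y) ≡ 0 (mod 5); the common zeros in that column are the intersection.
  x = 0: f ≡ 0 at y ∈ {1, 2}; g ≡ 0 at y ∈ {1}; common: {1}.
  x = 1: f ≡ 0 at y ∈ ∅; g ≡ 0 at y ∈ {1}; common: ∅.
  x = 2: f ≡ 0 at y ∈ ∅; g ≡ 0 at y ∈ {1}; common: ∅.
  x = 3: f ≡ 0 at y ∈ ∅; g ≡ 0 at y ∈ {1}; common: ∅.
  x = 4: f ≡ 0 at y ∈ {2, 3}; g ≡ 0 at y ∈ {1}; common: ∅.
Collecting: common zeros = {(0, 1)}, so the count is 1.
Comparison with the Bézout bound: 1 ≤ 2 = deg(f)·deg(g), as expected for curves with no common component (the affine F_5-count falls short of the bound because intersections may lie at infinity, over extension fields, or carry multiplicity).


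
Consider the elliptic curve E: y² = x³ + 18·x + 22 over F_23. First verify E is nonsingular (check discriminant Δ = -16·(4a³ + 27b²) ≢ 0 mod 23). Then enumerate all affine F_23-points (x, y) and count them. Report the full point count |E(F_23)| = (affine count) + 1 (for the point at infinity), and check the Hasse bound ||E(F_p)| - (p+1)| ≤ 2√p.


Affine points = {(1, 8), (1, 15), (6, 1), (6, 22), (7, 10), (7, 13), (9, 4), (9, 19), (10, 11), (10, 12), (16, 6), (16, 17), (19, 1), (19, 22), (21, 1), (21, 22), (22, 7), (22, 16)}; affine count = 18; |E(F_23)| = 19.

Discriminant check: Δ ∝ 4a³ + 27b² = 4·18³ + 27·22² = 4·5832 + 27·484 ≡ 10 (mod 23). Nonzero ⇒ E is nonsingular.
For each x ∈ F_23, compute rhs = x³ + 18·x + 22 mod 23, then count y ∈ F_23 with y² ≡ rhs.
  x = 0: rhs = 22, matching y values: none (0 points).
  x = 1: rhs = 18, matching y values: 8, 15 (2 points).
  x = 2: rhs = 20, matching y values: none (0 points).
  x = 3: rhs = 11, matching y values: none (0 points).
  x = 4: rhs = 20, matching y values: none (0 points).
  x = 5: rhs = 7, matching y values: none (0 points).
  x = 6: rhs = 1, matching y values: 1, 22 (2 points).
  x = 7: rhs = 8, matching y values: 10, 13 (2 points).
  x = 8: rhs = 11, matching y values: none (0 points).
  x = 9: rhs = 16, matching y values: 4, 19 (2 points).
  x = 10: rhs = 6, matching y values: 11, 12 (2 points).
  x = 11: rhs = 10, matching y values: none (0 points).
  x = 12: rhs = 11, matching y values: none (0 points).
  x = 13: rhs = 15, matching y values: none (0 points).
  x = 14: rhs = 5, matching y values: none (0 points).
  x = 15: rhs = 10, matching y values: none (0 points).
  x = 16: rhs = 13, matching y values: 6, 17 (2 points).
  x = 17: rhs = 20, matching y values: none (0 points).
  x = 18: rhs = 14, matching y values: none (0 points).
  x = 19: rhs = 1, matching y values: 1, 22 (2 points).
  x = 20: rhs = 10, matching y values: none (0 points).
  x = 21: rhs = 1, matching y values: 1, 22 (2 points).
  x = 22: rhs = 3, matching y values: 7, 16 (2 points).
Total affine count: 18.
Full point count |E(F_23)| = 18 + 1 = 19.
Hasse bound: |19 − (23+1)| = |-5| = 5 ≤ 2√23 ≈ 9.5917 ✓.


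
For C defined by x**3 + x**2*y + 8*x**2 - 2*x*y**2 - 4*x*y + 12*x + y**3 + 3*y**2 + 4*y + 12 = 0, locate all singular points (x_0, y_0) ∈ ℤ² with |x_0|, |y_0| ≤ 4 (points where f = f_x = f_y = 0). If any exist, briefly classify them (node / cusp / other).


Singular points: {(-2, -2)}; classification: cusp.

Compute partial derivatives:
  f_x = 3*x**2 + 2*x*y + 16*x - 2*y**2 - 4*y + 12.
  f_y = x**2 - 4*x*y - 4*x + 3*y**2 + 6*y + 4.
Scan x_0 ∈ {−4, ..., 4}. For each x_0, f_y(x_0, y) is a polynomial in y; find its integer roots y ∈ {−4, ..., 4}, then test f_x and f at those candidates.
  x = -4: f_y(-4, y) = 3*y**2 + 22*y + 36; no integer root y with |y| ≤ 4.
  x = -3: f_y(-3, y) = 3*y**2 + 18*y + 25; no integer root y with |y| ≤ 4.
  x = -2: f_y(-2, y) = 3*y**2 + 14*y + 16; vanishes at y ∈ {-2}. (-2, -2): f_x = 0, f = 0 — SINGULAR.
  x = -1: f_y(-1, y) = 3*y**2 + 10*y + 9; no integer root y with |y| ≤ 4.
  x = 0: f_y(0, y) = 3*y**2 + 6*y + 4; no integer root y with |y| ≤ 4.
  x = 1: f_y(1, y) = 3*y**2 + 2*y + 1; no integer root y with |y| ≤ 4.
  x = 2: f_y(2, y) = 3*y**2 - 2*y; vanishes at y ∈ {0}. (2, 0): f_x = 56 ≠ 0.
  x = 3: f_y(3, y) = 3*y**2 - 6*y + 1; no integer root y with |y| ≤ 4.
  x = 4: f_y(4, y) = 3*y**2 - 10*y + 4; no integer root y with |y| ≤ 4.
Only singular point on the grid: (-2, -2).
Classify: substitute x = -2 + u, y = -2 + v and expand: f = u**3 + u**2*v - 2*u*v**2 + v**3 + v**2.
No constant or linear terms (consistent with a singular point). Quadratic part: v**2. Cubic part: u**3 + u**2*v - 2*u*v**2 + v**3.
The quadratic part v**2 is a perfect square, so there is a single (double) tangent line v = 0, i.e. y = -2. Restricting the cubic part to that line (v = 0) leaves u**3 ≠ 0, so f is not divisible by v and the branch is v² ≈ -u**3 to lowest order — this is a cusp.
Classification: cusp.


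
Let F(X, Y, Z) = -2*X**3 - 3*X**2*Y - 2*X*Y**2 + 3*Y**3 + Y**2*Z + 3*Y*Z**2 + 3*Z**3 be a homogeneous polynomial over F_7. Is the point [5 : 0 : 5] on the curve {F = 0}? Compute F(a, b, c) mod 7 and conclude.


F(5,0,5) ≡ 6 (mod 7); P is NOT on the curve.

Evaluate F(5, 0, 5) term-by-term (mod 7).
  -2*X**3 ↦ -2·125·1·1 = -250
  -3*X**2*Y ↦ -3·25·0·1 = 0
  -2*X*Y**2 ↦ -2·5·0·1 = 0
  3*Y**3 ↦ 3·1·0·1 = 0
  Y**2*Z ↦ 1·1·0·5 = 0
  3*Y*Z**2 ↦ 3·1·0·25 = 0
  3*Z**3 ↦ 3·1·1·125 = 375
Sum: F(5, 0, 5) = (-250) + (0) + (0) + (0) + (0) + (0) + (375) = 125.
Reducing mod 7: 125 ≡ 6 (mod 7).
Since F(a, b, c) ≡ 6 ≠ 0 (mod 7), P does NOT lie on the curve.


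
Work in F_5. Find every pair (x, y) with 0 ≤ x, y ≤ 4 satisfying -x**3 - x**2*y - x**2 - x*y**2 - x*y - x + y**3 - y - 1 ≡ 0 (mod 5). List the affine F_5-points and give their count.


Affine F_5-points: {(0, 2), (1, 3), (2, 0), (3, 0), (3, 1), (3, 2), (4, 0), (4, 2)}; count = 8.

For each of the 25 pairs (x, y) ∈ F_5², evaluate f(x, y) mod 5. Record the zeros.
  x = 0: [0↦4, 1↦4, 2↦0, 3↦3, 4↦4]  zeros at y ∈ {2}
  x = 1: [0↦1, 1↦3, 2↦4, 3↦0, 4↦2]  zeros at y ∈ {3}
  x = 2: [0↦0, 1↦2, 2↦1, 3↦3, 4↦4]  zeros at y ∈ {0}
  x = 3: [0↦0, 1↦0, 2↦0, 3↦1, 4↦4]  zeros at y ∈ {0, 1, 2}
  x = 4: [0↦0, 1↦1, 2↦0, 3↦3, 4↦1]  zeros at y ∈ {0, 2}
Collecting zeros: affine points = {(0, 2), (1, 3), (2, 0), (3, 0), (3, 1), (3, 2), (4, 0), (4, 2)}.
Total count |C(F_5)_aff| = 8.


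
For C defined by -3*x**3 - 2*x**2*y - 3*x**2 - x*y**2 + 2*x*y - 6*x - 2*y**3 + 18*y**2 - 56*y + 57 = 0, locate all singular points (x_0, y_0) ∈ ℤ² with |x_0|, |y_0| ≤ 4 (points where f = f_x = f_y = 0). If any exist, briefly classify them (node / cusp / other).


Singular points: {(-1, 3)}; classification: cusp.

Compute partial derivatives:
  f_x = -9*x**2 - 4*x*y - 6*x - y**2 + 2*y - 6.
  f_y = -2*x**2 - 2*x*y + 2*x - 6*y**2 + 36*y - 56.
Scan x_0 ∈ {−4, ..., 4}. For each x_0, f_y(x_0, y) is a polynomial in y; find its integer roots y ∈ {−4, ..., 4}, then test f_x and f at those candidates.
  x = -4: f_y(-4, y) = -6*y**2 + 44*y - 96; no integer root y with |y| ≤ 4.
  x = -3: f_y(-3, y) = -6*y**2 + 42*y - 80; no integer root y with |y| ≤ 4.
  x = -2: f_y(-2, y) = -6*y**2 + 40*y - 68; no integer root y with |y| ≤ 4.
  x = -1: f_y(-1, y) = -6*y**2 + 38*y - 60; vanishes at y ∈ {3}. (-1, 3): f_x = 0, f = 0 — SINGULAR.
  x = 0: f_y(0, y) = -6*y**2 + 36*y - 56; no integer root y with |y| ≤ 4.
  x = 1: f_y(1, y) = -6*y**2 + 34*y - 56; no integer root y with |y| ≤ 4.
  x = 2: f_y(2, y) = -6*y**2 + 32*y - 60; no integer root y with |y| ≤ 4.
  x = 3: f_y(3, y) = -6*y**2 + 30*y - 68; no integer root y with |y| ≤ 4.
  x = 4: f_y(4, y) = -6*y**2 + 28*y - 80; no integer root y with |y| ≤ 4.
Only singular point on the grid: (-1, 3).
Classify: substitute x = -1 + u, y = 3 + v and expand: f = -3*u**3 - 2*u**2*v - u*v**2 - 2*v**3 + v**2.
No constant or linear terms (consistent with a singular point). Quadratic part: v**2. Cubic part: -3*u**3 - 2*u**2*v - u*v**2 - 2*v**3.
The quadratic part v**2 is a perfect square, so there is a single (double) tangent line v = 0, i.e. y = 3. Restricting the cubic part to that line (v = 0) leaves -3*u**3 ≠ 0, so f is not divisible by v and the branch is v² ≈ 3*u**3 to lowest order — this is a cusp.
Classification: cusp.


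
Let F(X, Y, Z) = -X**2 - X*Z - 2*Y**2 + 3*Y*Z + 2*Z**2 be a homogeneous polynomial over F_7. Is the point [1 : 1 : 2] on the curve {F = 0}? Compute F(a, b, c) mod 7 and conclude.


F(1,1,2) ≡ 2 (mod 7); P is NOT on the curve.

Evaluate F(1, 1, 2) term-by-term (mod 7).
  -X**2 ↦ -1·1·1·1 = -1
  -X*Z ↦ -1·1·1·2 = -2
  -2*Y**2 ↦ -2·1·1·1 = -2
  3*Y*Z ↦ 3·1·1·2 = 6
  2*Z**2 ↦ 2·1·1·4 = 8
Sum: F(1, 1, 2) = (-1) + (-2) + (-2) + (6) + (8) = 9.
Reducing mod 7: 9 ≡ 2 (mod 7).
Since F(a, b, c) ≡ 2 ≠ 0 (mod 7), P does NOT lie on the curve.


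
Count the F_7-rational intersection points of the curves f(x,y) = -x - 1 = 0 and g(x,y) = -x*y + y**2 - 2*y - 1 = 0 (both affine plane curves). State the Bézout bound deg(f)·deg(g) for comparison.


Common zeros: ∅; count = 0; Bézout bound = 2.

deg(f) = 1, deg(g) = 2, so Bézout bound = 2.
Scan x ∈ F_7. For each x, list the y ∈ F_7 with f(x, y) ≡ 0 and those with g(x, y) ≡ 0 (mod 7); the common zeros in that column are the intersection.
  x = 0: f ≡ 0 at y ∈ ∅; g ≡ 0 at y ∈ {4, 5}; common: ∅.
  x = 1: f ≡ 0 at y ∈ ∅; g ≡ 0 at y ∈ ∅; common: ∅.
  x = 2: f ≡ 0 at y ∈ ∅; g ≡ 0 at y ∈ ∅; common: ∅.
  x = 3: f ≡ 0 at y ∈ ∅; g ≡ 0 at y ∈ {2, 3}; common: ∅.
  x = 4: f ≡ 0 at y ∈ ∅; g ≡ 0 at y ∈ ∅; common: ∅.
  x = 5: f ≡ 0 at y ∈ ∅; g ≡ 0 at y ∈ {1, 6}; common: ∅.
  x = 6: f ≡ 0 at y ∈ {0, 1, 2, 3, 4, 5, 6}; g ≡ 0 at y ∈ ∅; common: ∅.
Collecting: common zeros = ∅, so the count is 0.
Comparison with the Bézout bound: 0 ≤ 2 = deg(f)·deg(g), as expected for curves with no common component (the affine F_7-count falls short of the bound because intersections may lie at infinity, over extension fields, or carry multiplicity).


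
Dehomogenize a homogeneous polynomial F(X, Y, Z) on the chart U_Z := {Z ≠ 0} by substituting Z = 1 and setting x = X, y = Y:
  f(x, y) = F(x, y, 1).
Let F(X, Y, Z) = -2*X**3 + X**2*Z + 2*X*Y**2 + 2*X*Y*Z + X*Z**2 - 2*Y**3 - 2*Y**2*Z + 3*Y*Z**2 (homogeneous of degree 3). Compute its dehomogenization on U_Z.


f(x, y) = -2*x**3 + x**2 + 2*x*y**2 + 2*x*y + x - 2*y**3 - 2*y**2 + 3*y

On U_Z we set Z = 1. Each monomial c·X^i·Y^j·Z^k in F becomes c·x^i·y^j·1^k = c·x^i·y^j.
Substituting Z = 1: F(X, Y, 1) = -2*x**3 + x**2 + 2*x*y**2 + 2*x*y + x - 2*y**3 - 2*y**2 + 3*y.
Note: deg(f) ≤ deg(F) = 3; strict inequality happens when F is divisible by Z (lost terms).


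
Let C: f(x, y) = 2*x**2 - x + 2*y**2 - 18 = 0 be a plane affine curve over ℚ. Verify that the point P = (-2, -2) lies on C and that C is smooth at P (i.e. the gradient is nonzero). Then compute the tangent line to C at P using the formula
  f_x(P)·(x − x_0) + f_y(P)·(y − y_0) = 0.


Tangent line at P: -9*x - 8*y - 34 = 0.

Step 1: f(-2, -2) = 0, so P lies on C.
Step 2: partial derivatives
  f_x(x, y) = 4*x - 1, f_y(x, y) = 4*y.
  f_x(P) = -9, f_y(P) = -8 (gradient nonzero, so P is smooth).
Step 3: tangent line at P: -9·(x − -2) + -8·(y − -2) = 0.
Expanding: -9*x - 8*y - 34 = 0.


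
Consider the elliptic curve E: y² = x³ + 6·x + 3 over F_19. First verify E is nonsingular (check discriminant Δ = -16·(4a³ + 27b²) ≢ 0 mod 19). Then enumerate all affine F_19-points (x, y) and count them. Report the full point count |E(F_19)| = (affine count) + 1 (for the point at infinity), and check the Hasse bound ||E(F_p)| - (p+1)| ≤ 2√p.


Affine points = {(2, 2), (2, 17), (5, 5), (5, 14), (9, 8), (9, 11), (12, 6), (12, 13), (13, 6), (13, 13), (14, 0)}; affine count = 11; |E(F_19)| = 12.

Discriminant check: Δ ∝ 4a³ + 27b² = 4·6³ + 27·3² = 4·216 + 27·9 ≡ 5 (mod 19). Nonzero ⇒ E is nonsingular.
For each x ∈ F_19, compute rhs = x³ + 6·x + 3 mod 19, then count y ∈ F_19 with y² ≡ rhs.
  x = 0: rhs = 3, matching y values: none (0 points).
  x = 1: rhs = 10, matching y values: none (0 points).
  x = 2: rhs = 4, matching y values: 2, 17 (2 points).
  x = 3: rhs = 10, matching y values: none (0 points).
  x = 4: rhs = 15, matching y values: none (0 points).
  x = 5: rhs = 6, matching y values: 5, 14 (2 points).
  x = 6: rhs = 8, matching y values: none (0 points).
  x = 7: rhs = 8, matching y values: none (0 points).
  x = 8: rhs = 12, matching y values: none (0 points).
  x = 9: rhs = 7, matching y values: 8, 11 (2 points).
  x = 10: rhs = 18, matching y values: none (0 points).
  x = 11: rhs = 13, matching y values: none (0 points).
  x = 12: rhs = 17, matching y values: 6, 13 (2 points).
  x = 13: rhs = 17, matching y values: 6, 13 (2 points).
  x = 14: rhs = 0, matching y values: 0 (1 points).
  x = 15: rhs = 10, matching y values: none (0 points).
  x = 16: rhs = 15, matching y values: none (0 points).
  x = 17: rhs = 2, matching y values: none (0 points).
  x = 18: rhs = 15, matching y values: none (0 points).
Total affine count: 11.
Full point count |E(F_19)| = 11 + 1 = 12.
Hasse bound: |12 − (19+1)| = |-8| = 8 ≤ 2√19 ≈ 8.7178 ✓.
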